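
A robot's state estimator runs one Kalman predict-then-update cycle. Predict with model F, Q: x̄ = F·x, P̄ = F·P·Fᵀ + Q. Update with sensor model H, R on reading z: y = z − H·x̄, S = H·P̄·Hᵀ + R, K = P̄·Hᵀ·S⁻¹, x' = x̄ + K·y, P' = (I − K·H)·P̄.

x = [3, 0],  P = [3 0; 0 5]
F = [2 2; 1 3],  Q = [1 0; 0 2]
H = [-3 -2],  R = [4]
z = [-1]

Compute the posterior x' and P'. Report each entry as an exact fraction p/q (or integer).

x' = [555/311, -1985/933]
P' = [516/311 -660/311; -660/311 3386/933]

x̄ = F·x = [6, 3]
P̄ = F·P·Fᵀ + Q = [33 36; 36 50]
y = z − H·x̄ = [23]
S = H·P̄·Hᵀ + R = [933]
K = P̄·Hᵀ·S⁻¹ = [-57/311; -208/933]
x' = x̄ + K·y = [555/311, -1985/933]
P' = (I − K·H)·P̄ = [516/311 -660/311; -660/311 3386/933]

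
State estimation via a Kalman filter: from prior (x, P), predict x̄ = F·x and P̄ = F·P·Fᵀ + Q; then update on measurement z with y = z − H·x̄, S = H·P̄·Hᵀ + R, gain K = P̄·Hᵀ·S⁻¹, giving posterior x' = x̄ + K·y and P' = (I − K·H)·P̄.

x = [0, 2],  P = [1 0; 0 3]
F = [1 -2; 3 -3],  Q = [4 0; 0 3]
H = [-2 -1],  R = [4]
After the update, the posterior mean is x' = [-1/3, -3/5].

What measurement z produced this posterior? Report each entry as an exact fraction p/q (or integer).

z = [1]

x̄ = F·x = [-4, -6]
P̄ = F·P·Fᵀ + Q = [17 21; 21 39]
S = H·P̄·Hᵀ + R = [195]
K = P̄·Hᵀ·S⁻¹ = [-11/39; -27/65]
x' − x̄ = [11/3, 27/5] = K·y
y = (KᵀK)⁻¹·Kᵀ·(x' − x̄) = [-13]
z = y + H·x̄ = [-13] + [14] = [1]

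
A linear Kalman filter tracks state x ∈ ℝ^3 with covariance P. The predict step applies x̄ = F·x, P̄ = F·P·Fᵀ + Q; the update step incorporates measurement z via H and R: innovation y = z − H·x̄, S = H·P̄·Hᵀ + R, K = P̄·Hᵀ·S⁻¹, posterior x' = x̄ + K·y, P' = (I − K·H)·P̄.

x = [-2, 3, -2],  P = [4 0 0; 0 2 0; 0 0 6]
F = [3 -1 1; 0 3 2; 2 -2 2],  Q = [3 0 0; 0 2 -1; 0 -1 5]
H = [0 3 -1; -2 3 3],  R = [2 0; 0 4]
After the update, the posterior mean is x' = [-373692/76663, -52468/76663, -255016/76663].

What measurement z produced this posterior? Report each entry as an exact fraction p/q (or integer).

x̄ = F·x = [-11, 5, -14]
P̄ = F·P·Fᵀ + Q = [47 6 40; 6 44 11; 40 11 53]
S = H·P̄·Hᵀ + R = [385 347; 347 711]
K = P̄·Hᵀ·S⁻¹ = [-15455/76663 12287/76663; 16470/76663 8459/76663; -26542/76663 25030/76663]
x' − x̄ = [469601/76663, -435783/76663, 818266/76663] = K·y
y = (KᵀK)⁻¹·Kᵀ·(x' − x̄) = [-28, 3]
z = y + H·x̄ = [-28, 3] + [29, -5] = [1, -2]

z = [1, -2]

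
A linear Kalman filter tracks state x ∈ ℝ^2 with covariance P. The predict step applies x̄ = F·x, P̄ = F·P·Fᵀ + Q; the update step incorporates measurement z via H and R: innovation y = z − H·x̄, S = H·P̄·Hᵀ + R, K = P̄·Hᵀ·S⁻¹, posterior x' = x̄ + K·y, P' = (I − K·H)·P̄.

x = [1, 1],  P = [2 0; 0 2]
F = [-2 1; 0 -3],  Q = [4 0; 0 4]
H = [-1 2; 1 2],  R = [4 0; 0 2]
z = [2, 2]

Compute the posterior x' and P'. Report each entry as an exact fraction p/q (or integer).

x̄ = F·x = [-1, -3]
P̄ = F·P·Fᵀ + Q = [14 -6; -6 22]
y = z − H·x̄ = [7, 9]
S = H·P̄·Hᵀ + R = [130 74; 74 80]
K = P̄·Hᵀ·S⁻¹ = [-557/1231 546/1231; 297/1231 310/1231]
x' = x̄ + K·y = [-216/1231, 1176/1231]
P' = (I − K·H)·P̄ = [1660/1231 -284/1231; -284/1231 452/1231]

x' = [-216/1231, 1176/1231]
P' = [1660/1231 -284/1231; -284/1231 452/1231]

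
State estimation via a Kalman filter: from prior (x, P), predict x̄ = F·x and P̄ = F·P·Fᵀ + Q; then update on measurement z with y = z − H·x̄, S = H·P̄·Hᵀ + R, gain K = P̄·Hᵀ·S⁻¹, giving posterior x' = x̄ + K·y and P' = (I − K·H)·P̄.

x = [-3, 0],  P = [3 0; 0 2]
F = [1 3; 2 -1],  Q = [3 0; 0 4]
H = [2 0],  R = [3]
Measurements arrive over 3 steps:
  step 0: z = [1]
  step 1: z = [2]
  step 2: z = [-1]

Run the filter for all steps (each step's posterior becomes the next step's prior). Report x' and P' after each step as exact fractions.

step 0: x̄ = F·x = [-3, -6]
step 0: P̄ = F·P·Fᵀ + Q = [24 0; 0 18]
step 0: y = z − H·x̄ = [7]
step 0: S = H·P̄·Hᵀ + R = [99]
step 0: K = P̄·Hᵀ·S⁻¹ = [16/33; 0]
step 0: x' = x̄ + K·y = [13/33, -6]
step 0: P' = (I − K·H)·P̄ = [8/11 0; 0 18]
step 1: x̄ = F·x = [-581/33, 224/33]
step 1: P̄ = F·P·Fᵀ + Q = [1823/11 -578/11; -578/11 274/11]
step 1: y = z − H·x̄ = [1228/33]
step 1: S = H·P̄·Hᵀ + R = [7325/11]
step 1: K = P̄·Hᵀ·S⁻¹ = [3646/7325; -1156/7325]
step 1: x' = x̄ + K·y = [6711/7325, 6704/7325]
step 1: P' = (I − K·H)·P̄ = [5469/7325 -1734/7325; -1734/7325 60974/7325]
step 2: x̄ = F·x = [26823/7325, 6718/7325]
step 2: P̄ = F·P·Fᵀ + Q = [565806/7325 -180654/7325; -180654/7325 119086/7325]
step 2: y = z − H·x̄ = [-60971/7325]
step 2: S = H·P̄·Hᵀ + R = [2285199/7325]
step 2: K = P̄·Hᵀ·S⁻¹ = [377204/761733; -120436/761733]
step 2: x' = x̄ + K·y = [-350381/761733, 1701082/761733]
step 2: P' = (I − K·H)·P̄ = [188602/253911 -60218/253911; -60218/253911 2147770/253911]

step 0: x' = [13/33, -6], P' = [8/11 0; 0 18]
step 1: x' = [6711/7325, 6704/7325], P' = [5469/7325 -1734/7325; -1734/7325 60974/7325]
step 2: x' = [-350381/761733, 1701082/761733], P' = [188602/253911 -60218/253911; -60218/253911 2147770/253911]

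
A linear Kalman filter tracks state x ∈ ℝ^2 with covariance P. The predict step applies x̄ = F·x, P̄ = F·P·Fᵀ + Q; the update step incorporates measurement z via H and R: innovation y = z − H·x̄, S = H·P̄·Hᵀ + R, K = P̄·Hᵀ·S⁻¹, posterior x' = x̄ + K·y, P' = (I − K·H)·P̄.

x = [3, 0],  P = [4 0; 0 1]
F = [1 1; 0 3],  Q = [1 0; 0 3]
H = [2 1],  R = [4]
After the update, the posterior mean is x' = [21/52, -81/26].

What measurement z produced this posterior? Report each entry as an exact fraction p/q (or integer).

x̄ = F·x = [3, 0]
P̄ = F·P·Fᵀ + Q = [6 3; 3 12]
S = H·P̄·Hᵀ + R = [52]
K = P̄·Hᵀ·S⁻¹ = [15/52; 9/26]
x' − x̄ = [-135/52, -81/26] = K·y
y = (KᵀK)⁻¹·Kᵀ·(x' − x̄) = [-9]
z = y + H·x̄ = [-9] + [6] = [-3]

z = [-3]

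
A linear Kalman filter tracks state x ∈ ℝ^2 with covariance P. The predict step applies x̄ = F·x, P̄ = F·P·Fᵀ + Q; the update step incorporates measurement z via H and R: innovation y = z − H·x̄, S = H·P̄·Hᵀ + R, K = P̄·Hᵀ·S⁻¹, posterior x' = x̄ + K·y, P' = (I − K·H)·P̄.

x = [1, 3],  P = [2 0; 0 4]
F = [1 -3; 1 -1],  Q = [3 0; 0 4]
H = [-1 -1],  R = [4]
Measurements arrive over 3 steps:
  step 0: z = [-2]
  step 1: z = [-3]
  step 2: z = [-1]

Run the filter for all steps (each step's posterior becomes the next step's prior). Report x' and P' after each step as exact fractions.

step 0: x̄ = F·x = [-8, -2]
step 0: P̄ = F·P·Fᵀ + Q = [41 14; 14 10]
step 0: y = z − H·x̄ = [-12]
step 0: S = H·P̄·Hᵀ + R = [83]
step 0: K = P̄·Hᵀ·S⁻¹ = [-55/83; -24/83]
step 0: x' = x̄ + K·y = [-4/83, 122/83]
step 0: P' = (I − K·H)·P̄ = [378/83 -158/83; -158/83 254/83]
step 1: x̄ = F·x = [-370/83, -126/83]
step 1: P̄ = F·P·Fᵀ + Q = [3861/83 1772/83; 1772/83 1280/83]
step 1: y = z − H·x̄ = [-745/83]
step 1: S = H·P̄·Hᵀ + R = [9017/83]
step 1: K = P̄·Hᵀ·S⁻¹ = [-5633/9017; -3052/9017]
step 1: x' = x̄ + K·y = [10365/9017, 13706/9017]
step 1: P' = (I − K·H)·P̄ = [37156/9017 -14624/9017; -14624/9017 26832/9017]
step 2: x̄ = F·x = [-30753/9017, -3341/9017]
step 2: P̄ = F·P·Fᵀ + Q = [393439/9017 176148/9017; 176148/9017 129304/9017]
step 2: y = z − H·x̄ = [-43111/9017]
step 2: S = H·P̄·Hᵀ + R = [911107/9017]
step 2: K = P̄·Hᵀ·S⁻¹ = [-569587/911107; -305452/911107]
step 2: x' = x̄ + K·y = [-20218/47953, 59095/47953]
step 2: P' = (I − K·H)·P̄ = [3774612/911107 -1496264/911107; -1496264/911107 2718072/911107]

step 0: x' = [-4/83, 122/83], P' = [378/83 -158/83; -158/83 254/83]
step 1: x' = [10365/9017, 13706/9017], P' = [37156/9017 -14624/9017; -14624/9017 26832/9017]
step 2: x' = [-20218/47953, 59095/47953], P' = [3774612/911107 -1496264/911107; -1496264/911107 2718072/911107]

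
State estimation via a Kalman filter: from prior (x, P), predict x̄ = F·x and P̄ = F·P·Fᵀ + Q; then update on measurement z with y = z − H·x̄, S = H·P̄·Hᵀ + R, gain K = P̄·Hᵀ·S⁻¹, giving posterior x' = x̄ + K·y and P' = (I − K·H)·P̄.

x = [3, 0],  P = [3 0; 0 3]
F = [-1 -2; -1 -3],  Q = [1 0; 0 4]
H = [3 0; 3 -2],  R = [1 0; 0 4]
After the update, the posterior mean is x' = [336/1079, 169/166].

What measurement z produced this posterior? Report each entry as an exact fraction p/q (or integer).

x̄ = F·x = [-3, -3]
P̄ = F·P·Fᵀ + Q = [16 21; 21 34]
S = H·P̄·Hᵀ + R = [145 18; 18 32]
K = P̄·Hᵀ·S⁻¹ = [357/1079 3/2158; 81/166 -143/332]
x' − x̄ = [3573/1079, 667/166] = K·y
y = (KᵀK)⁻¹·Kᵀ·(x' − x̄) = [10, 2]
z = y + H·x̄ = [10, 2] + [-9, -3] = [1, -1]

z = [1, -1]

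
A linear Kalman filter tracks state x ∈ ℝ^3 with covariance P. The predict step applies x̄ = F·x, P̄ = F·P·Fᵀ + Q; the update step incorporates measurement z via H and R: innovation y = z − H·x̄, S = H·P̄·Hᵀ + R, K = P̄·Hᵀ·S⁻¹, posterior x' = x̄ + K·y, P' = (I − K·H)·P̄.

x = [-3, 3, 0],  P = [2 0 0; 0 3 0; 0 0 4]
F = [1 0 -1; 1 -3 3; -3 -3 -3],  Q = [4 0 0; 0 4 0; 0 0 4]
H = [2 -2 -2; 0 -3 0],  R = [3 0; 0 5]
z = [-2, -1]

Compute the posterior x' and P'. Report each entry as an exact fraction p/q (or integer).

x̄ = F·x = [-3, -12, 0]
P̄ = F·P·Fᵀ + Q = [10 -10 6; -10 69 -15; 6 -15 85]
y = z − H·x̄ = [-20, -37]
S = H·P̄·Hᵀ + R = [571 384; 384 626]
K = P̄·Hᵀ·S⁻¹ = [3004/104995 3189/104995; -64/20999 -13809/41998; -48704/104995 74847/209990]
x' = x̄ + K·y = [-493058/104995, 9517/41998, -821179/209990]
P' = (I − K·H)·P̄ = [870168/104995 -1063/20999 870977/104995; -1063/20999 23015/41998 -24949/41998; 870977/104995 -24949/41998 2012811/209990]

x' = [-493058/104995, 9517/41998, -821179/209990]
P' = [870168/104995 -1063/20999 870977/104995; -1063/20999 23015/41998 -24949/41998; 870977/104995 -24949/41998 2012811/209990]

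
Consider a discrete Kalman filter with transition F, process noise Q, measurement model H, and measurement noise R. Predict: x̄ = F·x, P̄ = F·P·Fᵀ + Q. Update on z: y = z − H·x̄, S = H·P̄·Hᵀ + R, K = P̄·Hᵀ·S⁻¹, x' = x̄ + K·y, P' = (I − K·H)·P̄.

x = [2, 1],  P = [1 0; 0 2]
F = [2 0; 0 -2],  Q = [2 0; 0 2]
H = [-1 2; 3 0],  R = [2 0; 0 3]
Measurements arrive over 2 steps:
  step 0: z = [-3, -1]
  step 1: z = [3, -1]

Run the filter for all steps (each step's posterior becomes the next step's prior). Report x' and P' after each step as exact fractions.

step 0: x̄ = F·x = [4, -2]
step 0: P̄ = F·P·Fᵀ + Q = [6 0; 0 10]
step 0: y = z − H·x̄ = [5, -13]
step 0: S = H·P̄·Hᵀ + R = [48 -18; -18 57]
step 0: K = P̄·Hᵀ·S⁻¹ = [-1/134 21/67; 95/201 10/67]
step 0: x' = x̄ + K·y = [-15/134, -317/201]
step 0: P' = (I − K·H)·P̄ = [21/67 10/67; 10/67 110/201]
step 1: x̄ = F·x = [-15/67, 634/201]
step 1: P̄ = F·P·Fᵀ + Q = [218/67 -40/67; -40/67 842/201]
step 1: y = z − H·x̄ = [-710/201, -22/67]
step 1: S = H·P̄·Hᵀ + R = [4904/201 -894/67; -894/67 2163/67]
step 1: K = P̄·Hᵀ·S⁻¹ = [-447/20422 2995/10211; 4453/10211 1274/10211]
step 1: x' = x̄ + K·y = [-2480/10211, 16060/10211]
step 1: P' = (I − K·H)·P̄ = [2995/10211 1274/10211; 1274/10211 5090/10211]

step 0: x' = [-15/134, -317/201], P' = [21/67 10/67; 10/67 110/201]
step 1: x' = [-2480/10211, 16060/10211], P' = [2995/10211 1274/10211; 1274/10211 5090/10211]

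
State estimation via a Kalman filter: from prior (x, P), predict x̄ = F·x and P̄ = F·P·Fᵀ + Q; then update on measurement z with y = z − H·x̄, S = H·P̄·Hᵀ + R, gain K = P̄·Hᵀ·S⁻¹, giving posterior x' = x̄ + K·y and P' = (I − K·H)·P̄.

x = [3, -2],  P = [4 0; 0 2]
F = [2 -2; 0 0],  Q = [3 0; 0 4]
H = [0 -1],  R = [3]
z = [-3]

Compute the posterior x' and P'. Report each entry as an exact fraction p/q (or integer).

x' = [10, 12/7]
P' = [27 0; 0 12/7]

x̄ = F·x = [10, 0]
P̄ = F·P·Fᵀ + Q = [27 0; 0 4]
y = z − H·x̄ = [-3]
S = H·P̄·Hᵀ + R = [7]
K = P̄·Hᵀ·S⁻¹ = [0; -4/7]
x' = x̄ + K·y = [10, 12/7]
P' = (I − K·H)·P̄ = [27 0; 0 12/7]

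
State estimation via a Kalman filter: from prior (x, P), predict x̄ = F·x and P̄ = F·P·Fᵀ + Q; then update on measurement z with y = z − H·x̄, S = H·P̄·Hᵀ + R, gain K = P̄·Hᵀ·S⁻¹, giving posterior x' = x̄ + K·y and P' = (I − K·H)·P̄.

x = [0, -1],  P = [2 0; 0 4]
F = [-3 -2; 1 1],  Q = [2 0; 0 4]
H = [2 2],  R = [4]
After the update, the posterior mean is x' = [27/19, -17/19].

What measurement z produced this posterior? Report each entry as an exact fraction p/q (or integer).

x̄ = F·x = [2, -1]
P̄ = F·P·Fᵀ + Q = [36 -14; -14 10]
S = H·P̄·Hᵀ + R = [76]
K = P̄·Hᵀ·S⁻¹ = [11/19; -2/19]
x' − x̄ = [-11/19, 2/19] = K·y
y = (KᵀK)⁻¹·Kᵀ·(x' − x̄) = [-1]
z = y + H·x̄ = [-1] + [2] = [1]

z = [1]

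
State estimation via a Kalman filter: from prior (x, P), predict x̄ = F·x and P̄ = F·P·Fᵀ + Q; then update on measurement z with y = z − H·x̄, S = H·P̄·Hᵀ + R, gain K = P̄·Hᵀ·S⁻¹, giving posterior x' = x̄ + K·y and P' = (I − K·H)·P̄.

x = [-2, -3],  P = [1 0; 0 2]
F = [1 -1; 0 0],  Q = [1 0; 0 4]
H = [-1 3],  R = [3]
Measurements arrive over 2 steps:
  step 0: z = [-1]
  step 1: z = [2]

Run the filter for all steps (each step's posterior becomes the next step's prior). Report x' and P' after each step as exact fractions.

step 0: x̄ = F·x = [1, 0]
step 0: P̄ = F·P·Fᵀ + Q = [4 0; 0 4]
step 0: y = z − H·x̄ = [0]
step 0: S = H·P̄·Hᵀ + R = [43]
step 0: K = P̄·Hᵀ·S⁻¹ = [-4/43; 12/43]
step 0: x' = x̄ + K·y = [1, 0]
step 0: P' = (I − K·H)·P̄ = [156/43 48/43; 48/43 28/43]
step 1: x̄ = F·x = [1, 0]
step 1: P̄ = F·P·Fᵀ + Q = [131/43 0; 0 4]
step 1: y = z − H·x̄ = [3]
step 1: S = H·P̄·Hᵀ + R = [1808/43]
step 1: K = P̄·Hᵀ·S⁻¹ = [-131/1808; 129/452]
step 1: x' = x̄ + K·y = [1415/1808, 387/452]
step 1: P' = (I − K·H)·P̄ = [5109/1808 393/452; 393/452 65/113]

step 0: x' = [1, 0], P' = [156/43 48/43; 48/43 28/43]
step 1: x' = [1415/1808, 387/452], P' = [5109/1808 393/452; 393/452 65/113]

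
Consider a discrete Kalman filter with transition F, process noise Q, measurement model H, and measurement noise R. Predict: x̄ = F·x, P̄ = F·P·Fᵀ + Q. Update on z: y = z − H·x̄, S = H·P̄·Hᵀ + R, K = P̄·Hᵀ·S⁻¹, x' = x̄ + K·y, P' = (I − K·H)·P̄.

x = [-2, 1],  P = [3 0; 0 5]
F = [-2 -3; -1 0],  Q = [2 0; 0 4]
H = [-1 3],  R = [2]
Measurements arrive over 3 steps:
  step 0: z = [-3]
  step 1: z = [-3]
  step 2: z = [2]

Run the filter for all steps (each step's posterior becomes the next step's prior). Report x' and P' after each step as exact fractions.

step 0: x' = [52/11, 7/11], P' = [3511/88 1143/88; 1143/88 391/88]
step 1: x' = [-10484/923, -4415/923], P' = [659781/1846 219893/1846; 219893/1846 73677/1846]
step 2: x' = [1416459/38678, 494867/38678], P' = [62270419/19339 20755656/19339; 20755656/19339 6922261/19339]

step 0: x̄ = F·x = [1, 2]
step 0: P̄ = F·P·Fᵀ + Q = [59 6; 6 7]
step 0: y = z − H·x̄ = [-8]
step 0: S = H·P̄·Hᵀ + R = [88]
step 0: K = P̄·Hᵀ·S⁻¹ = [-41/88; 15/88]
step 0: x' = x̄ + K·y = [52/11, 7/11]
step 0: P' = (I − K·H)·P̄ = [3511/88 1143/88; 1143/88 391/88]
step 1: x̄ = F·x = [-125/11, -52/11]
step 1: P̄ = F·P·Fᵀ + Q = [31455/88 10451/88; 10451/88 3863/88]
step 1: y = z − H·x̄ = [-2/11]
step 1: S = H·P̄·Hᵀ + R = [923/22]
step 1: K = P̄·Hᵀ·S⁻¹ = [-51/1846; 569/1846]
step 1: x' = x̄ + K·y = [-10484/923, -4415/923]
step 1: P' = (I − K·H)·P̄ = [659781/1846 219893/1846; 219893/1846 73677/1846]
step 2: x̄ = F·x = [34213/923, 10484/923]
step 2: P̄ = F·P·Fᵀ + Q = [5944625/1846 1979241/1846; 1979241/1846 667165/1846]
step 2: y = z − H·x̄ = [4607/923]
step 2: S = H·P̄·Hᵀ + R = [38678/923]
step 2: K = P̄·Hᵀ·S⁻¹ = [-3451/38678; 11127/38678]
step 2: x' = x̄ + K·y = [1416459/38678, 494867/38678]
step 2: P' = (I − K·H)·P̄ = [62270419/19339 20755656/19339; 20755656/19339 6922261/19339]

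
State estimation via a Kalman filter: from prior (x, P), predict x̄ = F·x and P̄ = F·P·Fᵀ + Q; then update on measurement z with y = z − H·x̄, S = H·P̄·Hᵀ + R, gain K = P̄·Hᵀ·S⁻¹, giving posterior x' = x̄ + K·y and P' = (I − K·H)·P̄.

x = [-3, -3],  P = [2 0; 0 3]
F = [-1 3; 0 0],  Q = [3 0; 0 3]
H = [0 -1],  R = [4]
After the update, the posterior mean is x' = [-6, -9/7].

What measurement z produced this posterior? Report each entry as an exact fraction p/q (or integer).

x̄ = F·x = [-6, 0]
P̄ = F·P·Fᵀ + Q = [32 0; 0 3]
S = H·P̄·Hᵀ + R = [7]
K = P̄·Hᵀ·S⁻¹ = [0; -3/7]
x' − x̄ = [0, -9/7] = K·y
y = (KᵀK)⁻¹·Kᵀ·(x' − x̄) = [3]
z = y + H·x̄ = [3] + [0] = [3]

z = [3]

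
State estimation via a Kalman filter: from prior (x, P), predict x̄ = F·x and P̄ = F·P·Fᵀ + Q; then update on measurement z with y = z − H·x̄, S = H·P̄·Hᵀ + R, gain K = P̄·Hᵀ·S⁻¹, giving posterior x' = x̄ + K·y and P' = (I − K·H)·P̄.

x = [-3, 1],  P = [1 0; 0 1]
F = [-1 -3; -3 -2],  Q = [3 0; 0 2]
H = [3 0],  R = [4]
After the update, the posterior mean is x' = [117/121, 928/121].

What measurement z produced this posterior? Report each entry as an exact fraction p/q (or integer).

z = [3]

x̄ = F·x = [0, 7]
P̄ = F·P·Fᵀ + Q = [13 9; 9 15]
S = H·P̄·Hᵀ + R = [121]
K = P̄·Hᵀ·S⁻¹ = [39/121; 27/121]
x' − x̄ = [117/121, 81/121] = K·y
y = (KᵀK)⁻¹·Kᵀ·(x' − x̄) = [3]
z = y + H·x̄ = [3] + [0] = [3]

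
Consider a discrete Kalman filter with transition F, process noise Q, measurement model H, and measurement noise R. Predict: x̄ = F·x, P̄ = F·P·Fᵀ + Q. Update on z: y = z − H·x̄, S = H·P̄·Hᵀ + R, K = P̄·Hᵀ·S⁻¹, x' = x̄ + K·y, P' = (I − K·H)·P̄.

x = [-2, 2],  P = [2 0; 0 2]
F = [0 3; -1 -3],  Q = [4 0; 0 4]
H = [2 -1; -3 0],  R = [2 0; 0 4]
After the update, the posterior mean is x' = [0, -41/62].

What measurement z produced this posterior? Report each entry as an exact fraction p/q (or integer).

x̄ = F·x = [6, -4]
P̄ = F·P·Fᵀ + Q = [22 -18; -18 24]
S = H·P̄·Hᵀ + R = [186 -186; -186 202]
K = P̄·Hᵀ·S⁻¹ = [1/12 -1/4; -173/248 -3/8]
x' − x̄ = [-6, 207/62] = K·y
y = (KᵀK)⁻¹·Kᵀ·(x' − x̄) = [-15, 19]
z = y + H·x̄ = [-15, 19] + [16, -18] = [1, 1]

z = [1, 1]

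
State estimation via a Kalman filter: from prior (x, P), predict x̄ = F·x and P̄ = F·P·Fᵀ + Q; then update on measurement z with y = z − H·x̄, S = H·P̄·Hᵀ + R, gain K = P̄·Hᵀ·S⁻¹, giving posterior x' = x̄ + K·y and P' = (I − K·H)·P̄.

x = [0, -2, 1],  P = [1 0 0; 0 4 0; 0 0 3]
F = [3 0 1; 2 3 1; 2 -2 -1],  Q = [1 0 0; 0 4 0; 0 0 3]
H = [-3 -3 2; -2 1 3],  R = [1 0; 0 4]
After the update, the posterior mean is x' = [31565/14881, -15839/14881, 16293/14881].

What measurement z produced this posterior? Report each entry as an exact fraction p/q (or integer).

z = [-1, -2]

x̄ = F·x = [1, -5, 3]
P̄ = F·P·Fᵀ + Q = [13 9 3; 9 47 -23; 3 -23 26]
S = H·P̄·Hᵀ + R = [1047 242; 242 127]
K = P̄·Hᵀ·S⁻¹ = [-5684/74405 6144/74405; -17498/74405 9908/74405; 2366/74405 24199/74405]
x' − x̄ = [16684/14881, 58566/14881, -28350/14881] = K·y
y = (KᵀK)⁻¹·Kᵀ·(x' − x̄) = [-19, -4]
z = y + H·x̄ = [-19, -4] + [18, 2] = [-1, -2]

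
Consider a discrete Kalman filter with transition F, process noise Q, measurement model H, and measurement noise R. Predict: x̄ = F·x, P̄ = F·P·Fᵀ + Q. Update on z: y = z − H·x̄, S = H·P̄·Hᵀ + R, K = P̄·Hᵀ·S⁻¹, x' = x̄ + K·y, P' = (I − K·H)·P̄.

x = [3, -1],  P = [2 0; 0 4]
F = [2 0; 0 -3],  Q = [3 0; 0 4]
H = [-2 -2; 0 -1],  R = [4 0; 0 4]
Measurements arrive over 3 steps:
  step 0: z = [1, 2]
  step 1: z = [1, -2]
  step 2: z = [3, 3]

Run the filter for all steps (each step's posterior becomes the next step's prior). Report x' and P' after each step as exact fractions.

step 0: x̄ = F·x = [6, 3]
step 0: P̄ = F·P·Fᵀ + Q = [11 0; 0 40]
step 0: y = z − H·x̄ = [19, 5]
step 0: S = H·P̄·Hᵀ + R = [208 80; 80 44]
step 0: K = P̄·Hᵀ·S⁻¹ = [-121/344 55/86; -5/43 -30/43]
step 0: x' = x̄ + K·y = [865/344, -116/43]
step 0: P' = (I − K·H)·P̄ = [561/172 -110/43; -110/43 120/43]
step 1: x̄ = F·x = [865/172, 348/43]
step 1: P̄ = F·P·Fᵀ + Q = [690/43 660/43; 660/43 1252/43]
step 1: y = z − H·x̄ = [2343/86, 262/43]
step 1: S = H·P̄·Hᵀ + R = [13220/43 3824/43; 3824/43 1424/43]
step 1: K = P̄·Hᵀ·S⁻¹ = [-160/509 775/2036; -239/1527 -2803/6108]
step 1: x' = x̄ + K·y = [-2475/2036, 1577/1527]
step 1: P' = (I − K·H)·P̄ = [1095/509 -775/509; -775/509 2803/1527]
step 2: x̄ = F·x = [-2475/1018, -1577/509]
step 2: P̄ = F·P·Fᵀ + Q = [5907/509 4650/509; 4650/509 10445/509]
step 2: y = z − H·x̄ = [-4102/509, -50/509]
step 2: S = H·P̄·Hᵀ + R = [104644/509 30190/509; 30190/509 12481/509]
step 2: K = P̄·Hᵀ·S⁻¹ = [-40321/129216 24695/64608; -15095/96912 -22295/48456]
step 2: x' = x̄ + K·y = [2969/64608, -87113/48456]
step 2: P' = (I − K·H)·P̄ = [46367/21536 -24695/16152; -24695/16152 22295/12114]

step 0: x' = [865/344, -116/43], P' = [561/172 -110/43; -110/43 120/43]
step 1: x' = [-2475/2036, 1577/1527], P' = [1095/509 -775/509; -775/509 2803/1527]
step 2: x' = [2969/64608, -87113/48456], P' = [46367/21536 -24695/16152; -24695/16152 22295/12114]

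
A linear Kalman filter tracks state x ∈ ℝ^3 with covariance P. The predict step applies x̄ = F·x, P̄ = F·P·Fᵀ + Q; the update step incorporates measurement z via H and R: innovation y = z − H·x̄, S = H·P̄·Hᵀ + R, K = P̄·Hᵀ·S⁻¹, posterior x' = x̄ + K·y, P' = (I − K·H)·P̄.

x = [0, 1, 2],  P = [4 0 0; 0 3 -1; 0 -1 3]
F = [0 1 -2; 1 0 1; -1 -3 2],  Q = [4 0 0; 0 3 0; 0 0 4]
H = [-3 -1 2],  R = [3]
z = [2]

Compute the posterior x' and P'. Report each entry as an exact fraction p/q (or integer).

x̄ = F·x = [-3, 2, 1]
P̄ = F·P·Fᵀ + Q = [23 -7 -29; -7 10 5; -29 5 59]
y = z − H·x̄ = [-7]
S = H·P̄·Hᵀ + R = [742]
K = P̄·Hᵀ·S⁻¹ = [-60/371; 3/106; 100/371]
x' = x̄ + K·y = [-99/53, 191/106, -47/53]
P' = (I − K·H)·P̄ = [1333/371 -191/53 1241/371; -191/53 997/106 -35/53; 1241/371 -35/53 1889/371]

x' = [-99/53, 191/106, -47/53]
P' = [1333/371 -191/53 1241/371; -191/53 997/106 -35/53; 1241/371 -35/53 1889/371]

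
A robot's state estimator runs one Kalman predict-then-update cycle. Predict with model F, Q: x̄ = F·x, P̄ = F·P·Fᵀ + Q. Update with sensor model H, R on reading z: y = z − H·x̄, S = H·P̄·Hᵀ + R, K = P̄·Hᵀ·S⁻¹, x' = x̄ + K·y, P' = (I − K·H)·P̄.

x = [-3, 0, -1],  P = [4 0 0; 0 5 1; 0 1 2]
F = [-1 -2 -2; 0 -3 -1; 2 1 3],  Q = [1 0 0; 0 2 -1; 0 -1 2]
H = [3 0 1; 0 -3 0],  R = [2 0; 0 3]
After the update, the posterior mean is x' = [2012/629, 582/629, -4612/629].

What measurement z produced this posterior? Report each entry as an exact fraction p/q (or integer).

z = [2, -3]

x̄ = F·x = [5, 1, -9]
P̄ = F·P·Fᵀ + Q = [41 42 -38; 42 55 -32; -38 -32 47]
S = H·P̄·Hᵀ + R = [190 -282; -282 498]
K = P̄·Hᵀ·S⁻¹ = [1133/2516 5/2516; 47/2516 -807/2516; -1049/2516 -109/2516]
x' − x̄ = [-1133/629, -47/629, 1049/629] = K·y
y = (KᵀK)⁻¹·Kᵀ·(x' − x̄) = [-4, 0]
z = y + H·x̄ = [-4, 0] + [6, -3] = [2, -3]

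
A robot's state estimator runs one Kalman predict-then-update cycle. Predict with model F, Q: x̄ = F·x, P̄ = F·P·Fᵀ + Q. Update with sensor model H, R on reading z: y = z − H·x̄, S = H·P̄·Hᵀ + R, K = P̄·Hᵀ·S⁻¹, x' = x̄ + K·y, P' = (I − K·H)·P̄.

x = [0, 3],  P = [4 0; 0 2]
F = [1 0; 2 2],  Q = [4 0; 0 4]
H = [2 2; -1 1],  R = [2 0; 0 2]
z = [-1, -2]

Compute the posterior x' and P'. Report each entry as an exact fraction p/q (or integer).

x̄ = F·x = [0, 6]
P̄ = F·P·Fᵀ + Q = [8 8; 8 28]
y = z − H·x̄ = [-13, -8]
S = H·P̄·Hᵀ + R = [210 40; 40 22]
K = P̄·Hᵀ·S⁻¹ = [176/755 -64/151; 196/755 66/151]
x' = x̄ + K·y = [272/755, -658/755]
P' = (I − K·H)·P̄ = [408/755 -232/755; -232/755 428/755]

x' = [272/755, -658/755]
P' = [408/755 -232/755; -232/755 428/755]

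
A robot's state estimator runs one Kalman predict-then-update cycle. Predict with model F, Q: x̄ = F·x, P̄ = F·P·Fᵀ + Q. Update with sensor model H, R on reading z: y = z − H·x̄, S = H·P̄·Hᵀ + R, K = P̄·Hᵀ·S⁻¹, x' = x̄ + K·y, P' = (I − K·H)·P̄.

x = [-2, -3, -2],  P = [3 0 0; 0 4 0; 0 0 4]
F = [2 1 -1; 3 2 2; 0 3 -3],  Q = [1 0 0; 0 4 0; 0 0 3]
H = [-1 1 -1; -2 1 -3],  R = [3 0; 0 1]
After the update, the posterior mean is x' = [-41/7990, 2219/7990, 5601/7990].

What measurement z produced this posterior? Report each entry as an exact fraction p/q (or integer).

z = [1, -2]

x̄ = F·x = [-5, -16, -3]
P̄ = F·P·Fᵀ + Q = [21 18 24; 18 63 0; 24 0 75]
S = H·P̄·Hᵀ + R = [174 396; 396 1039]
K = P̄·Hᵀ·S⁻¹ = [3321/7990 -1002/3995; 12021/7990 -2187/3995; 1749/7990 -1383/3995]
x' − x̄ = [39909/7990, 130059/7990, 29571/7990] = K·y
y = (KᵀK)⁻¹·Kᵀ·(x' − x̄) = [9, -5]
z = y + H·x̄ = [9, -5] + [-8, 3] = [1, -2]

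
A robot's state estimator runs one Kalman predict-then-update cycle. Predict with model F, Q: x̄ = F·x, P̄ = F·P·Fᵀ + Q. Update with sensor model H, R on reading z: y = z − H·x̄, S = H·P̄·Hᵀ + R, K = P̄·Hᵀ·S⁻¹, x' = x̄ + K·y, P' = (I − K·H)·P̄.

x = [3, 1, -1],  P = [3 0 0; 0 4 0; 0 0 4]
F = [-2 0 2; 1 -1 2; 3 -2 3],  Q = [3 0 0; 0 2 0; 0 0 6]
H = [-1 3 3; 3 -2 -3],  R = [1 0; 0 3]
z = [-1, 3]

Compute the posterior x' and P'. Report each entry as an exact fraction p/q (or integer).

x' = [185197/271423, 41979/271423, -79577/271423]
P' = [278064/271423 -104835/271423 231937/271423; -104835/271423 367743/271423 -382953/271423; 231937/271423 -382953/271423 482003/271423]

x̄ = F·x = [-8, 0, 4]
P̄ = F·P·Fᵀ + Q = [31 10 6; 10 25 41; 6 41 85]
y = z − H·x̄ = [-21, 39]
S = H·P̄·Hᵀ + R = [1664 -1441; -1441 1411]
K = P̄·Hᵀ·S⁻¹ = [103242/271423 116017/271423; 59205/271423 32956/271423; 65213/271423 5236/271423]
x' = x̄ + K·y = [185197/271423, 41979/271423, -79577/271423]
P' = (I − K·H)·P̄ = [278064/271423 -104835/271423 231937/271423; -104835/271423 367743/271423 -382953/271423; 231937/271423 -382953/271423 482003/271423]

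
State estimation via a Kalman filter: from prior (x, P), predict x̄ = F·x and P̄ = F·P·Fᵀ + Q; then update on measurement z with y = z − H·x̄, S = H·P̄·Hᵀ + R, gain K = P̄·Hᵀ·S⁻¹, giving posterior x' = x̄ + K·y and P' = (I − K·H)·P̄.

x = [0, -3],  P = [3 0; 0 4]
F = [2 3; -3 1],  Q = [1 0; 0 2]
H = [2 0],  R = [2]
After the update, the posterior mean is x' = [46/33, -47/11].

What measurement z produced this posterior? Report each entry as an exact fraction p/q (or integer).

x̄ = F·x = [-9, -3]
P̄ = F·P·Fᵀ + Q = [49 -6; -6 33]
S = H·P̄·Hᵀ + R = [198]
K = P̄·Hᵀ·S⁻¹ = [49/99; -2/33]
x' − x̄ = [343/33, -14/11] = K·y
y = (KᵀK)⁻¹·Kᵀ·(x' − x̄) = [21]
z = y + H·x̄ = [21] + [-18] = [3]

z = [3]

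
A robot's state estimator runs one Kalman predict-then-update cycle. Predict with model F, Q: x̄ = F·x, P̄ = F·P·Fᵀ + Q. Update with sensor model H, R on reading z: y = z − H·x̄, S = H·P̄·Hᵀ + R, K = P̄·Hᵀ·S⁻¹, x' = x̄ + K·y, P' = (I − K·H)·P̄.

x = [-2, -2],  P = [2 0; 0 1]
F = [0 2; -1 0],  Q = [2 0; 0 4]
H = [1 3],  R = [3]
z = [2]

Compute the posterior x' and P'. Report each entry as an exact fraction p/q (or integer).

x' = [-4, 2]
P' = [38/7 -12/7; -12/7 6/7]

x̄ = F·x = [-4, 2]
P̄ = F·P·Fᵀ + Q = [6 0; 0 6]
y = z − H·x̄ = [0]
S = H·P̄·Hᵀ + R = [63]
K = P̄·Hᵀ·S⁻¹ = [2/21; 2/7]
x' = x̄ + K·y = [-4, 2]
P' = (I − K·H)·P̄ = [38/7 -12/7; -12/7 6/7]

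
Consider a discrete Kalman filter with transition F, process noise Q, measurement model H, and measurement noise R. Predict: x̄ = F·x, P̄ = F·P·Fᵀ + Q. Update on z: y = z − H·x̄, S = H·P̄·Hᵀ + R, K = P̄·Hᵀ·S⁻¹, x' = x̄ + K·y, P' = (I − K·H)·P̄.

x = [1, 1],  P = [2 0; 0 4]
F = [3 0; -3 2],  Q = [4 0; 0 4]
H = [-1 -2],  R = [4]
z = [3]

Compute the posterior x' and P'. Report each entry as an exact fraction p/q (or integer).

x̄ = F·x = [3, -1]
P̄ = F·P·Fᵀ + Q = [22 -18; -18 38]
y = z − H·x̄ = [4]
S = H·P̄·Hᵀ + R = [106]
K = P̄·Hᵀ·S⁻¹ = [7/53; -29/53]
x' = x̄ + K·y = [187/53, -169/53]
P' = (I − K·H)·P̄ = [1068/53 -548/53; -548/53 332/53]

x' = [187/53, -169/53]
P' = [1068/53 -548/53; -548/53 332/53]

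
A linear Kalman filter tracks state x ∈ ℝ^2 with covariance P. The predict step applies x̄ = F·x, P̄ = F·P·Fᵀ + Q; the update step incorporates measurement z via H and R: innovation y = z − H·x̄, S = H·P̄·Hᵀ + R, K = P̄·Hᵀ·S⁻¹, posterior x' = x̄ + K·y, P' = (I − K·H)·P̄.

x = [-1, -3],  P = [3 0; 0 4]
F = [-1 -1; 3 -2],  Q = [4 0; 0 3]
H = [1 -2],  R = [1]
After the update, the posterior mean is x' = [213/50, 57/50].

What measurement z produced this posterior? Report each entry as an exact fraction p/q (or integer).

z = [2]

x̄ = F·x = [4, 3]
P̄ = F·P·Fᵀ + Q = [11 -1; -1 46]
S = H·P̄·Hᵀ + R = [200]
K = P̄·Hᵀ·S⁻¹ = [13/200; -93/200]
x' − x̄ = [13/50, -93/50] = K·y
y = (KᵀK)⁻¹·Kᵀ·(x' − x̄) = [4]
z = y + H·x̄ = [4] + [-2] = [2]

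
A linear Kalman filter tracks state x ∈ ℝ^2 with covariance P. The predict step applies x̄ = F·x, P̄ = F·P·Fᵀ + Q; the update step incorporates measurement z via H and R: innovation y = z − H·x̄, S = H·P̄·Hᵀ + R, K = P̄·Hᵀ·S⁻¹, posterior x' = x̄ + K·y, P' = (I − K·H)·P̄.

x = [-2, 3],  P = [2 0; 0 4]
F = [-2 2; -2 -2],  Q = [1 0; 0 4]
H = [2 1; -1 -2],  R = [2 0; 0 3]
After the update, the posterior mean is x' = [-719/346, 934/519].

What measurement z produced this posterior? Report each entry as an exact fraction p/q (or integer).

x̄ = F·x = [10, -2]
P̄ = F·P·Fᵀ + Q = [25 -8; -8 28]
S = H·P̄·Hᵀ + R = [98 -66; -66 108]
K = P̄·Hᵀ·S⁻¹ = [219/346 105/346; -52/173 -326/519]
x' − x̄ = [-4179/346, 1972/519] = K·y
y = (KᵀK)⁻¹·Kᵀ·(x' − x̄) = [-21, 4]
z = y + H·x̄ = [-21, 4] + [18, -6] = [-3, -2]

z = [-3, -2]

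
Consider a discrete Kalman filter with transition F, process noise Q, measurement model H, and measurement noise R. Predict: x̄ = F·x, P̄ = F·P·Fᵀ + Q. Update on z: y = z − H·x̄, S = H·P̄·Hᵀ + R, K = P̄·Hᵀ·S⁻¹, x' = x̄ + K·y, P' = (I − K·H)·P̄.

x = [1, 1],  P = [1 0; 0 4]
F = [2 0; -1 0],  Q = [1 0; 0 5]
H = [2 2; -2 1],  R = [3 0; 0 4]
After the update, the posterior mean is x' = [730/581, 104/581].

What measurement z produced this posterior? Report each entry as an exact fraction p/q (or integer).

x̄ = F·x = [2, -1]
P̄ = F·P·Fᵀ + Q = [5 -2; -2 6]
S = H·P̄·Hᵀ + R = [31 -4; -4 38]
K = P̄·Hᵀ·S⁻¹ = [90/581 -174/581; 172/581 171/581]
x' − x̄ = [-432/581, 685/581] = K·y
y = (KᵀK)⁻¹·Kᵀ·(x' − x̄) = [1, 3]
z = y + H·x̄ = [1, 3] + [2, -5] = [3, -2]

z = [3, -2]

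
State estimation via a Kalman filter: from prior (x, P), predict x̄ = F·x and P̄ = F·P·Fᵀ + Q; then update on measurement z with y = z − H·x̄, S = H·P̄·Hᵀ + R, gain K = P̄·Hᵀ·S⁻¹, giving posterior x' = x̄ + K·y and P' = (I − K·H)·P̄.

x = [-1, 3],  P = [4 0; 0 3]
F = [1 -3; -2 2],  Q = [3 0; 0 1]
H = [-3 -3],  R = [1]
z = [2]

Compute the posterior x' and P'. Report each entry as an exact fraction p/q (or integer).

x' = [-226/25, 209/25]
P' = [706/25 -704/25; -704/25 2819/100]

x̄ = F·x = [-10, 8]
P̄ = F·P·Fᵀ + Q = [34 -26; -26 29]
y = z − H·x̄ = [-4]
S = H·P̄·Hᵀ + R = [100]
K = P̄·Hᵀ·S⁻¹ = [-6/25; -9/100]
x' = x̄ + K·y = [-226/25, 209/25]
P' = (I − K·H)·P̄ = [706/25 -704/25; -704/25 2819/100]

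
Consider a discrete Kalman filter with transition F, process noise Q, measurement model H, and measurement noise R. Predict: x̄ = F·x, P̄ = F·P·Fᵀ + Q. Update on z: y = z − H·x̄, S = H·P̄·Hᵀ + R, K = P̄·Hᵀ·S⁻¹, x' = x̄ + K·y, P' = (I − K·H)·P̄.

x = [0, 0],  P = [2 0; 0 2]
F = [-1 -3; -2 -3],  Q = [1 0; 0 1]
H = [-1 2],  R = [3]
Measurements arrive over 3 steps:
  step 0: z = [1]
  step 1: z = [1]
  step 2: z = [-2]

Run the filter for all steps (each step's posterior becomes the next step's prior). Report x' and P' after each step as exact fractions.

step 0: x̄ = F·x = [0, 0]
step 0: P̄ = F·P·Fᵀ + Q = [21 22; 22 27]
step 0: y = z − H·x̄ = [1]
step 0: S = H·P̄·Hᵀ + R = [44]
step 0: K = P̄·Hᵀ·S⁻¹ = [23/44; 8/11]
step 0: x' = x̄ + K·y = [23/44, 8/11]
step 0: P' = (I − K·H)·P̄ = [395/44 58/11; 58/11 41/11]
step 1: x̄ = F·x = [-119/44, -71/22]
step 1: P̄ = F·P·Fᵀ + Q = [3307/44 2177/22; 2177/22 1471/11]
step 1: y = z − H·x̄ = [19/4]
step 1: S = H·P̄·Hᵀ + R = [869/4]
step 1: K = P̄·Hᵀ·S⁻¹ = [491/869; 674/869]
step 1: x' = x̄ + K·y = [-18/869, 397/869]
step 1: P' = (I − K·H)·P̄ = [5043/869 3258/869; 3258/869 240/79]
step 2: x̄ = F·x = [-1173/869, -105/79]
step 2: P̄ = F·P·Fᵀ + Q = [49220/869 63168/869; 63168/869 7627/79]
step 2: y = z − H·x̄ = [-601/869]
step 2: S = H·P̄·Hᵀ + R = [134743/869]
step 2: K = P̄·Hᵀ·S⁻¹ = [77116/134743; 104626/134743]
step 2: x' = x̄ + K·y = [-2587345/1482173, -2765929/1482173]
step 2: P' = (I − K·H)·P̄ = [8673076/1482173 5608952/1482173; 5608952/1482173 4530805/1482173]

step 0: x' = [23/44, 8/11], P' = [395/44 58/11; 58/11 41/11]
step 1: x' = [-18/869, 397/869], P' = [5043/869 3258/869; 3258/869 240/79]
step 2: x' = [-2587345/1482173, -2765929/1482173], P' = [8673076/1482173 5608952/1482173; 5608952/1482173 4530805/1482173]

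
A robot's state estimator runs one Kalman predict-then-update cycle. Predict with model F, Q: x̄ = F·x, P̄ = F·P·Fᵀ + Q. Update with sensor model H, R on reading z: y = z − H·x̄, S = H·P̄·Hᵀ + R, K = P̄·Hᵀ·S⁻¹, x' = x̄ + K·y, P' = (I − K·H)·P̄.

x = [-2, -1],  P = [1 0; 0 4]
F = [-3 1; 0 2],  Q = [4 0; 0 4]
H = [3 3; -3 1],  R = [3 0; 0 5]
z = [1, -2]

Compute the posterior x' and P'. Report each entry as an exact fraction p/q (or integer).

x' = [10708/14173, -6342/14173]
P' = [4501/14173 -3272/14173; -3272/14173 6724/14173]

x̄ = F·x = [5, -2]
P̄ = F·P·Fᵀ + Q = [17 8; 8 20]
y = z − H·x̄ = [-8, 15]
S = H·P̄·Hᵀ + R = [480 -141; -141 130]
K = P̄·Hᵀ·S⁻¹ = [1229/14173 -3355/14173; 3452/14173 3308/14173]
x' = x̄ + K·y = [10708/14173, -6342/14173]
P' = (I − K·H)·P̄ = [4501/14173 -3272/14173; -3272/14173 6724/14173]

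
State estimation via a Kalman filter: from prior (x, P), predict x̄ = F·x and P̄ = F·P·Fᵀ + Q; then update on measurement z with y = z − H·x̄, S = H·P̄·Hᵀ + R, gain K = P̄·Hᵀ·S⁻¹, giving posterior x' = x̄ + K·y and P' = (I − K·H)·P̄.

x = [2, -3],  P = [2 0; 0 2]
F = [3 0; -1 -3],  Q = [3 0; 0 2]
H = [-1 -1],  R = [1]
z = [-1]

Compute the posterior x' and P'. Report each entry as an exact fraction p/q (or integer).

x̄ = F·x = [6, 7]
P̄ = F·P·Fᵀ + Q = [21 -6; -6 22]
y = z − H·x̄ = [12]
S = H·P̄·Hᵀ + R = [32]
K = P̄·Hᵀ·S⁻¹ = [-15/32; -1/2]
x' = x̄ + K·y = [3/8, 1]
P' = (I − K·H)·P̄ = [447/32 -27/2; -27/2 14]

x' = [3/8, 1]
P' = [447/32 -27/2; -27/2 14]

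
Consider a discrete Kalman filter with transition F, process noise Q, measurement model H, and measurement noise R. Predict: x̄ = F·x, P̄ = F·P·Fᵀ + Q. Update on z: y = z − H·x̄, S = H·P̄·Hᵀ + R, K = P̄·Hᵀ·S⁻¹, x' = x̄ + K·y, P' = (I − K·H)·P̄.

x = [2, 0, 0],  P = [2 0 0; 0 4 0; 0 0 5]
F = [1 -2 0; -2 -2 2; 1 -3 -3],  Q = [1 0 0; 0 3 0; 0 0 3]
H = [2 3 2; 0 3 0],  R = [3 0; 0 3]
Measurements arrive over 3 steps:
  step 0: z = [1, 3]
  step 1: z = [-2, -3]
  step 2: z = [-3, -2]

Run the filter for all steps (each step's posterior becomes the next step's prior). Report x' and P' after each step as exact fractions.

step 0: x' = [163352/90001, 85336/90001, -244158/90001], P' = [305371/90001 -5334/90001 -278362/90001; -5334/90001 29641/90001 -38910/90001; -278362/90001 -38910/90001 384574/90001]
step 1: x' = [-147421620/500554099, -513558075/500554099, 351045566/500554099], P' = [2399463584/1501662297 -159899720/1501662297 -1761965759/1501662297; -159899720/1501662297 496351349/1501662297 -576907480/1501662297; -1761965759/1501662297 -576907480/1501662297 3306047225/1501662297]
step 2: x' = [-3271751757296/11557742233721, -7959516532109/11557742233721, 882190778945/11557742233721], P' = [18321831345573/11557742233721 -1192502229926/11557742233721 -13501173871653/11557742233721; -1192502229926/11557742233721 3787411850153/11557742233721 -4400492689324/11557742233721; -13501173871653/11557742233721 -4400492689324/11557742233721 25287228917955/11557742233721]

step 0: x̄ = F·x = [2, -4, 2]
step 0: P̄ = F·P·Fᵀ + Q = [19 12 26; 12 47 -10; 26 -10 86]
step 0: y = z − H·x̄ = [5, 15]
step 0: S = H·P̄·Hᵀ + R = [1078 435; 435 426]
step 0: K = P̄·Hᵀ·S⁻¹ = [12672/90001 -5334/90001; 145/90001 29641/90001; 31898/90001 -38910/90001]
step 0: x' = x̄ + K·y = [163352/90001, 85336/90001, -244158/90001]
step 0: P' = (I − K·H)·P̄ = [305371/90001 -5334/90001 -278362/90001; -5334/90001 29641/90001 -38910/90001; -278362/90001 -38910/90001 384574/90001]
step 1: x̄ = F·x = [-7320/90001, -985692/90001, 639818/90001]
step 1: P̄ = F·P·Fᵀ + Q = [535272/90001 -903930/90001 1111513/90001; -903930/90001 5643851/90001 -4988572/90001; 1111513/90001 -4988572/90001 5305105/90001]
step 1: y = z − H·x̄ = [1512078/90001, 2687073/90001]
step 1: S = H·P̄·Hᵀ + R = [12608250/90001 15439647/90001; 15439647/90001 51064662/90001]
step 1: K = P̄·Hᵀ·S⁻¹ = [265098830/1501662297 -159899720/1501662297; 5146549/1501662297 496351349/1501662297; 452480164/1501662297 -576907480/1501662297]
step 1: x' = x̄ + K·y = [-147421620/500554099, -513558075/500554099, 351045566/500554099]
step 1: P' = (I − K·H)·P̄ = [2399463584/1501662297 -159899720/1501662297 -1761965759/1501662297; -159899720/1501662297 496351349/1501662297 -576907480/1501662297; -1761965759/1501662297 -576907480/1501662297 3306047225/1501662297]
step 2: x̄ = F·x = [879694530/500554099, 2024050522/500554099, 340115907/500554099]
step 2: P̄ = F·P·Fᵀ + Q = [2175376719/500554099 -1449874270/500554099 2667174225/500554099; -1449874270/500554099 46744223675/1501662297 -36392427376/1501662297; 2667174225/500554099 -36392427376/1501662297 42272895875/1501662297]
step 2: y = z − H·x̄ = [-10013434737/500554099, -7073259764/500554099]
step 2: S = H·P̄·Hᵀ + R = [195506683262/1501662297 58748570653/500554099; 58748570653/500554099 141734333322/500554099]
step 2: K = P̄·Hᵀ·S⁻¹ = [2021269419354/11557742233721 -1192502229926/11557742233721; 58748570653/11557742233721 3787411850153/11557742233721; 3456877341544/11557742233721 -4400492689324/11557742233721]
step 2: x' = x̄ + K·y = [-3271751757296/11557742233721, -7959516532109/11557742233721, 882190778945/11557742233721]
step 2: P' = (I − K·H)·P̄ = [18321831345573/11557742233721 -1192502229926/11557742233721 -13501173871653/11557742233721; -1192502229926/11557742233721 3787411850153/11557742233721 -4400492689324/11557742233721; -13501173871653/11557742233721 -4400492689324/11557742233721 25287228917955/11557742233721]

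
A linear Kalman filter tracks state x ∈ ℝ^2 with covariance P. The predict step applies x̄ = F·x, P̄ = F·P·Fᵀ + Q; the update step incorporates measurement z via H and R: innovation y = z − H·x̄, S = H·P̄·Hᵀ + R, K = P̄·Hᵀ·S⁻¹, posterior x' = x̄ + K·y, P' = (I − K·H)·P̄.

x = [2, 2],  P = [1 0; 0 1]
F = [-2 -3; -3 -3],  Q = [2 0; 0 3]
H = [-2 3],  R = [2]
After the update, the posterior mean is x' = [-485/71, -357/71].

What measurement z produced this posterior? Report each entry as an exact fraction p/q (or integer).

z = [-1]

x̄ = F·x = [-10, -12]
P̄ = F·P·Fᵀ + Q = [15 15; 15 21]
S = H·P̄·Hᵀ + R = [71]
K = P̄·Hᵀ·S⁻¹ = [15/71; 33/71]
x' − x̄ = [225/71, 495/71] = K·y
y = (KᵀK)⁻¹·Kᵀ·(x' − x̄) = [15]
z = y + H·x̄ = [15] + [-16] = [-1]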